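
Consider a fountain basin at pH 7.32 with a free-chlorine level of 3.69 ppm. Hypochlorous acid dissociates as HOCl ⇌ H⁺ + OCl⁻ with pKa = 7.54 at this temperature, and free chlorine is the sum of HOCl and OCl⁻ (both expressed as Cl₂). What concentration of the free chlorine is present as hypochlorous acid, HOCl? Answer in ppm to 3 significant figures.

2.30 ppm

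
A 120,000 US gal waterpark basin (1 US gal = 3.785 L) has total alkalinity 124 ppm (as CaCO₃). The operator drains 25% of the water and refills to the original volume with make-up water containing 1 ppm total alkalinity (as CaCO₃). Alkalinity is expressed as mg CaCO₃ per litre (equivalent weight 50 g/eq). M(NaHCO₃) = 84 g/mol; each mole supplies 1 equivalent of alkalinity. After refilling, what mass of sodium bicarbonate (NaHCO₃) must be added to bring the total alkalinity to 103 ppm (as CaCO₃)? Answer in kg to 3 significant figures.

Volume: 120,000 US gal × 3.785 L/gal = 454,200 L.
After draining 25% and refilling: 124 × 0.75 + 1 × 0.25 = 93.25 ppm.
Deficit to target: 103 − 93.25 = 9.75 mg/L.
As CaCO₃: 9.75 mg/L × 454,200 L = 4428 g; ÷ 50 g/eq ÷ 1 = 88.57 mol NaHCO₃.
Mass: 88.57 × 84 = 7440 g.

7.44 kg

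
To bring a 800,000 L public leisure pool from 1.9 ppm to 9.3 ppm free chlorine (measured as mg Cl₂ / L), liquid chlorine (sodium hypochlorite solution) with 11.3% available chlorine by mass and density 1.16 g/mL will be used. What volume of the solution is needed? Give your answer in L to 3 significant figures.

45.2 L

Chlorine deficit: 9.3 − 1.9 = 7.4 ppm = 7.4 mg/L as Cl₂.
Cl₂ equivalent needed: 7.4 mg/L × 800,000 L = 5,920,000 mg = 5920 g.
Product at 11.3% available chlorine: 5920 / 0.113 = 52,390 g.
Volume at density 1.16 g/mL: 52,390 g ÷ 1.16 g/mL = 45,160 mL.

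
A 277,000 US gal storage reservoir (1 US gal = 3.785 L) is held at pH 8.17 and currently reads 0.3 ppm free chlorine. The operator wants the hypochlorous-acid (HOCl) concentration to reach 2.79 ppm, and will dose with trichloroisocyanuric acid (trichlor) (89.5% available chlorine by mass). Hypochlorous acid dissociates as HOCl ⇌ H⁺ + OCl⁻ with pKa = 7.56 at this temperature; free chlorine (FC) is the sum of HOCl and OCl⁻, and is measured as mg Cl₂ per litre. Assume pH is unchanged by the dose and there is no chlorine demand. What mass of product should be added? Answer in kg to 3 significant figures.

16.2 kg

Volume: 277,000 US gal × 3.785 L/gal = 1,048,445 L.
[OCl⁻]/[HOCl] = 10^(pH − pKa) = 10^(8.17 − 7.56) = 4.074; fraction as HOCl = 1/(1 + 4.074) = 0.1971.
Free chlorine required for 2.79 ppm HOCl: 2.79 / 0.1971 = 14.16 ppm.
FC to add: 14.16 − 0.3 = 13.86 mg/L as Cl₂.
Cl₂ equivalent: 13.86 mg/L × 1,048,445 L = 14,530 g.
Product at 89.5% available Cl: 14,530 / 0.895 = 16,230 g.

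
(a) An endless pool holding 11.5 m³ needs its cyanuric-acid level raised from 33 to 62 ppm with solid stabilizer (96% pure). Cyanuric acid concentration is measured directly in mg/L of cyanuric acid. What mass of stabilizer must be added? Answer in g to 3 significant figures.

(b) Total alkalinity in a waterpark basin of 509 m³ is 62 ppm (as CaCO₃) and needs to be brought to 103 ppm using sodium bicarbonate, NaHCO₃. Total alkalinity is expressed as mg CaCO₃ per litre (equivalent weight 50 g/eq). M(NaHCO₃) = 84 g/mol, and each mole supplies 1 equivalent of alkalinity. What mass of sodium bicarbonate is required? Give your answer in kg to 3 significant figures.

(a) 347 g; (b) 35.1 kg

(a) Volume: 11.5 m³ = 11,500 L.
(a) CYA to add: (62 − 33) = 29 mg/L × 11,500 L = 333.5 g cyanuric acid.
(a) At 96% purity: 333.5 / 0.96 = 347.4 g product.

(b) Volume: 509 m³ = 509,000 L.
(b) Alkalinity to add: (103 − 62) = 41 mg/L as CaCO₃ × 509,000 L = 20,870 g as CaCO₃.
(b) Equivalents: 20,870 g ÷ 50 g/eq = 417.4 eq.
(b) NaHCO₃ supplies 1 eq per mole → 417.4 mol.
(b) Mass: 417.4 mol × 84 g/mol = 35,060 g.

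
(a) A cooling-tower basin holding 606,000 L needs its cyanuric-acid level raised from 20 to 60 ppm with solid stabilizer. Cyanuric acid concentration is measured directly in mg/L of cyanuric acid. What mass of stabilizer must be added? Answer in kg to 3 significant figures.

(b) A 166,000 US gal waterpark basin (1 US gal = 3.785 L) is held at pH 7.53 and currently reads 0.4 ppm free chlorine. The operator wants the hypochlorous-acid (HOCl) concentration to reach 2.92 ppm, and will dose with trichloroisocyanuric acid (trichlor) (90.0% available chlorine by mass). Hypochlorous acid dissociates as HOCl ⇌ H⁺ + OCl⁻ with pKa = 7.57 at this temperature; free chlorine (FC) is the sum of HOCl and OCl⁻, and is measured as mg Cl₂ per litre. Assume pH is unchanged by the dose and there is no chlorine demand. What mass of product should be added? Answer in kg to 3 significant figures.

(a) 24.2 kg; (b) 3.62 kg

(a) CYA to add: (60 − 20) = 40 mg/L × 606,000 L = 24,240 g cyanuric acid.

(b) Volume: 166,000 US gal × 3.785 L/gal = 628,310 L.
(b) [OCl⁻]/[HOCl] = 10^(pH − pKa) = 10^(7.53 − 7.57) = 0.912; fraction as HOCl = 1/(1 + 0.912) = 0.523.
(b) Free chlorine required for 2.92 ppm HOCl: 2.92 / 0.523 = 5.583 ppm.
(b) FC to add: 5.583 − 0.4 = 5.183 mg/L as Cl₂.
(b) Cl₂ equivalent: 5.183 mg/L × 628,310 L = 3257 g.
(b) Product at 90.0% available Cl: 3257 / 0.9 = 3618 g.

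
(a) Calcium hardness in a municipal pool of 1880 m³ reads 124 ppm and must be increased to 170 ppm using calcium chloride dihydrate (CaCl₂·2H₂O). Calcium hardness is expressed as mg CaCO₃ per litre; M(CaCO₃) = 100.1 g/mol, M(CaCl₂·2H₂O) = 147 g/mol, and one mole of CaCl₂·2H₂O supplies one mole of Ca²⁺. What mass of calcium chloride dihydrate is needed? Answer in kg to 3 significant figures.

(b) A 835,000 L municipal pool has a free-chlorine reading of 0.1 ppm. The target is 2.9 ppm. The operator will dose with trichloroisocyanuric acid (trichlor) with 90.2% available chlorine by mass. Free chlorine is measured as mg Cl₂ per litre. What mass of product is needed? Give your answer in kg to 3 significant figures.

(a) 127 kg; (b) 2.59 kg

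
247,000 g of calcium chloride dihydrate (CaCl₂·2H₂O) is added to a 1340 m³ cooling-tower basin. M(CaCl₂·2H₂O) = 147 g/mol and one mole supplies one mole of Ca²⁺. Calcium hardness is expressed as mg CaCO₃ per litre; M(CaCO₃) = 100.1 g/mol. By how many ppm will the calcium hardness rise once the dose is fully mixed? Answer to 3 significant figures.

126 ppm

Volume: 1340 m³ = 1,340,000 L.
Moles of Ca²⁺: 247,000 g ÷ 147 g/mol = 1680 mol.
As CaCO₃: 1680 mol × 100.1 g/mol = 168,200 g.
Rise: 168,200 g / 1,340,000 L × 1000 = 125.5 mg/L.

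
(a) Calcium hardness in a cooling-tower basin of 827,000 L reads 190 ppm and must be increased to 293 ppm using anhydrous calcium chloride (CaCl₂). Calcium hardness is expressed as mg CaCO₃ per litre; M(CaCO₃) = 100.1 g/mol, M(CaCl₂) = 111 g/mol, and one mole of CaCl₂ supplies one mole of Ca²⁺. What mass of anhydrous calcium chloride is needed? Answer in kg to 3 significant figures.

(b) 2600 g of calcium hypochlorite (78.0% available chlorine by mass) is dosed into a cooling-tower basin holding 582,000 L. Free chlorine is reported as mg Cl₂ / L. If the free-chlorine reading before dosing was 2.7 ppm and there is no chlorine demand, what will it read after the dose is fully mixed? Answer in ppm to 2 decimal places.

(a) 94.5 kg; (b) 6.18 ppm

(a) Hardness to add: (293 − 190) = 103 mg/L as CaCO₃ × 827,000 L = 85,180 g as CaCO₃.
(a) Moles of Ca²⁺ (1 mol Ca²⁺ ≡ 1 mol CaCO₃): 85,180 / 100.1 g/mol = 851 mol.
(a) Mass of CaCl₂: 851 × 111 = 94,460 g.

(b) Available chlorine delivered: 2600 g × 0.78 = 2028 g as Cl₂.
(b) Concentration rise: 2028 g / 582,000 L = 3.485 mg/L = 3.48 ppm.
(b) Final FC: 2.7 + 3.48 = 6.18 ppm.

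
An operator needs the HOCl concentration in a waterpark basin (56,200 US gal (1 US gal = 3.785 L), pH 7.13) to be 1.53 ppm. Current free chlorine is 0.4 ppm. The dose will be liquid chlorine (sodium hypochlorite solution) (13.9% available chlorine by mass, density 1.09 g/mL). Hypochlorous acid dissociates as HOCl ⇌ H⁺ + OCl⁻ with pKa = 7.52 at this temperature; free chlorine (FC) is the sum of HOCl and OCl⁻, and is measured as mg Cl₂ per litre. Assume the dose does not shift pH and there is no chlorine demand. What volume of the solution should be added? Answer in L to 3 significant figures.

Volume: 56,200 US gal × 3.785 L/gal = 212,717 L.
[OCl⁻]/[HOCl] = 10^(pH − pKa) = 10^(7.13 − 7.52) = 0.4074; fraction as HOCl = 1/(1 + 0.4074) = 0.7105.
Free chlorine required for 1.53 ppm HOCl: 1.53 / 0.7105 = 2.153 ppm.
FC to add: 2.153 − 0.4 = 1.753 mg/L as Cl₂.
Cl₂ equivalent: 1.753 mg/L × 212,717 L = 373 g.
Product at 13.9% available Cl: 373 / 0.139 = 2683 g.
Volume: 2683 g ÷ 1.09 g/mL = 2462 mL.

2.46 L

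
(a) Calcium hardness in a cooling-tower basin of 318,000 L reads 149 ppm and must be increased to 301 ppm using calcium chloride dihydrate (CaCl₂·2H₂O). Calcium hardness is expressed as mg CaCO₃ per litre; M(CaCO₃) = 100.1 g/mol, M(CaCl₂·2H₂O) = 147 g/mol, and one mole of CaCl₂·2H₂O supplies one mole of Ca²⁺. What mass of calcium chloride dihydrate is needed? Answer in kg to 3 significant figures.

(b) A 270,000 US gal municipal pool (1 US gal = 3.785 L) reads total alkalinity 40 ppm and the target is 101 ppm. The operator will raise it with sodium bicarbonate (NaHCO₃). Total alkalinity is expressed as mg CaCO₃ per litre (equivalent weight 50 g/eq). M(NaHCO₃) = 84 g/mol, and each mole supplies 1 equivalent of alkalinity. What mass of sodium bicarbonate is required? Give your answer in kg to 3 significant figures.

(a) 71.0 kg; (b) 105 kg

(a) Hardness to add: (301 − 149) = 152 mg/L as CaCO₃ × 318,000 L = 48,340 g as CaCO₃.
(a) Moles of Ca²⁺ (1 mol Ca²⁺ ≡ 1 mol CaCO₃): 48,340 / 100.1 g/mol = 482.9 mol.
(a) Mass of CaCl₂·2H₂O: 482.9 × 147 = 70,980 g.

(b) Volume: 270,000 US gal × 3.785 L/gal = 1,021,950 L.
(b) Alkalinity to add: (101 − 40) = 61 mg/L as CaCO₃ × 1,021,950 L = 62,340 g as CaCO₃.
(b) Equivalents: 62,340 g ÷ 50 g/eq = 1247 eq.
(b) NaHCO₃ supplies 1 eq per mole → 1247 mol.
(b) Mass: 1247 mol × 84 g/mol = 104,700 g.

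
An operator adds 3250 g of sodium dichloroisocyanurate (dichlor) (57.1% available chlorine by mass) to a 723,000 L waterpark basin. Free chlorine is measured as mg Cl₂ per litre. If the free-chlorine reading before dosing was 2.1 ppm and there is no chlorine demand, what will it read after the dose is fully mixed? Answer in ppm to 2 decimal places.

Available chlorine delivered: 3250 g × 0.571 = 1856 g as Cl₂.
Concentration rise: 1856 g / 723,000 L = 2.567 mg/L = 2.57 ppm.
Final FC: 2.1 + 2.57 = 4.67 ppm.

4.67 ppm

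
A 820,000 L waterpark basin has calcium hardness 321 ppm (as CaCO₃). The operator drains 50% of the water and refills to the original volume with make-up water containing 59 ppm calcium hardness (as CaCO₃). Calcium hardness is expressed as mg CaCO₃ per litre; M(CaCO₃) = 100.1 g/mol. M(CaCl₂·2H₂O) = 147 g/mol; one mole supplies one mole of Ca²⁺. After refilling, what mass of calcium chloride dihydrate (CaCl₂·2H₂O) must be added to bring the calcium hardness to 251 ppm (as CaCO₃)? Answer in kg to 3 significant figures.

73.5 kg

After draining 50% and refilling: 321 × 0.50 + 59 × 0.50 = 190 ppm.
Deficit to target: 251 − 190 = 61 mg/L.
As CaCO₃: 61 mg/L × 820,000 L = 50,020 g; ÷ 100.1 = 499.7 mol Ca²⁺.
Mass: 499.7 × 147 = 73,460 g.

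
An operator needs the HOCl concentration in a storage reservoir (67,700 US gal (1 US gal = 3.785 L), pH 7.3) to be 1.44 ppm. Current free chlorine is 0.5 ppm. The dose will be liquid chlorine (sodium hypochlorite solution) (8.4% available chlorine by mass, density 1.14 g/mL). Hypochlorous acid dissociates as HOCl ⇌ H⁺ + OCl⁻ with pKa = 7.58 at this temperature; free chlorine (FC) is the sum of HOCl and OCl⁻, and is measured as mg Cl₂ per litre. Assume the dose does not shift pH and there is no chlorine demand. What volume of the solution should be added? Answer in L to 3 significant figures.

Volume: 67,700 US gal × 3.785 L/gal = 256,244 L.
[OCl⁻]/[HOCl] = 10^(pH − pKa) = 10^(7.3 − 7.58) = 0.5248; fraction as HOCl = 1/(1 + 0.5248) = 0.6558.
Free chlorine required for 1.44 ppm HOCl: 1.44 / 0.6558 = 2.196 ppm.
FC to add: 2.196 − 0.5 = 1.696 mg/L as Cl₂.
Cl₂ equivalent: 1.696 mg/L × 256,244 L = 434.5 g.
Product at 8.4% available Cl: 434.5 / 0.084 = 5173 g.
Volume: 5173 g ÷ 1.14 g/mL = 4538 mL.

4.54 L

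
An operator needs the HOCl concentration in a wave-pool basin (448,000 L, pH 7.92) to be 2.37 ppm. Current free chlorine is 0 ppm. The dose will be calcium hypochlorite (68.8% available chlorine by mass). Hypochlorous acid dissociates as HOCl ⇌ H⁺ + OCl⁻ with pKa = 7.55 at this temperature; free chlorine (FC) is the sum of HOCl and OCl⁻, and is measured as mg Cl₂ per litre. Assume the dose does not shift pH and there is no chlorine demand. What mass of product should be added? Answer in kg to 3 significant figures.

[OCl⁻]/[HOCl] = 10^(pH − pKa) = 10^(7.92 − 7.55) = 2.344; fraction as HOCl = 1/(1 + 2.344) = 0.299.
Free chlorine required for 2.37 ppm HOCl: 2.37 / 0.299 = 7.926 ppm.
FC to add: 7.926 − 0 = 7.926 mg/L as Cl₂.
Cl₂ equivalent: 7.926 mg/L × 448,000 L = 3551 g.
Product at 68.8% available Cl: 3551 / 0.688 = 5161 g.

5.16 kg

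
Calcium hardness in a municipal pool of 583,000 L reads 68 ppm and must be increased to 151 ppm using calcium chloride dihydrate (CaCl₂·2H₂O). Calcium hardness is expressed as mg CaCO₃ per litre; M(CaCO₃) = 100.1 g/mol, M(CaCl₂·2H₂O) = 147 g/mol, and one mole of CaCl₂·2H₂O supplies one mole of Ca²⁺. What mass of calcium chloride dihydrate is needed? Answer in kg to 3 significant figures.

71.1 kg

Hardness to add: (151 − 68) = 83 mg/L as CaCO₃ × 583,000 L = 48,390 g as CaCO₃.
Moles of Ca²⁺ (1 mol Ca²⁺ ≡ 1 mol CaCO₃): 48,390 / 100.1 g/mol = 483.4 mol.
Mass of CaCl₂·2H₂O: 483.4 × 147 = 71,060 g.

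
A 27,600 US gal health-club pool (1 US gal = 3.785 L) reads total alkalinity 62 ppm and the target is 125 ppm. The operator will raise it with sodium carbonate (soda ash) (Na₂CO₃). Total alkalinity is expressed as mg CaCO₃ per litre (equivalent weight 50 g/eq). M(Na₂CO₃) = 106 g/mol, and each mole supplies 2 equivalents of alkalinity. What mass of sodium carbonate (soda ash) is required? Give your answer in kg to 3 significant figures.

6.98 kg

Volume: 27,600 US gal × 3.785 L/gal = 104,466 L.
Alkalinity to add: (125 − 62) = 63 mg/L as CaCO₃ × 104,466 L = 6581 g as CaCO₃.
Equivalents: 6581 g ÷ 50 g/eq = 131.6 eq.
Each mole of Na₂CO₃ supplies 2 eq, so 131.6 / 2 = 65.81 mol.
Mass: 65.81 mol × 106 g/mol = 6976 g.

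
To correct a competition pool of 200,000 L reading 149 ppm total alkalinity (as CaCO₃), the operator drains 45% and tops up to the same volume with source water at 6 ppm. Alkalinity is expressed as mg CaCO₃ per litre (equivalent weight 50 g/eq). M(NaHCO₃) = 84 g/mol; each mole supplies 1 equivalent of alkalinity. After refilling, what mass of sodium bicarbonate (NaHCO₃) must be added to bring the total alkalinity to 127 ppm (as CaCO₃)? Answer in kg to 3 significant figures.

14.2 kg

After draining 45% and refilling: 149 × 0.55 + 6 × 0.45 = 84.65 ppm.
Deficit to target: 127 − 84.65 = 42.35 mg/L.
As CaCO₃: 42.35 mg/L × 200,000 L = 8470 g; ÷ 50 g/eq ÷ 1 = 169.4 mol NaHCO₃.
Mass: 169.4 × 84 = 14,230 g.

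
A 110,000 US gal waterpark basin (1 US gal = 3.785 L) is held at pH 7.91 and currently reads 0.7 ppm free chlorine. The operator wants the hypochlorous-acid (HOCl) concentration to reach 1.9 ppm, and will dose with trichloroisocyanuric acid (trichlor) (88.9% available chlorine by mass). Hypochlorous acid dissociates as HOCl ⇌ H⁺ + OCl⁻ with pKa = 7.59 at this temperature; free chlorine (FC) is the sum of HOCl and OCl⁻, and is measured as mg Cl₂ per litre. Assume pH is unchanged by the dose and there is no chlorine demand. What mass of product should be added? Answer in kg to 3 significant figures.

2.42 kg

Volume: 110,000 US gal × 3.785 L/gal = 416,350 L.
[OCl⁻]/[HOCl] = 10^(pH − pKa) = 10^(7.91 − 7.59) = 2.089; fraction as HOCl = 1/(1 + 2.089) = 0.3237.
Free chlorine required for 1.9 ppm HOCl: 1.9 / 0.3237 = 5.87 ppm.
FC to add: 5.87 − 0.7 = 5.17 mg/L as Cl₂.
Cl₂ equivalent: 5.17 mg/L × 416,350 L = 2152 g.
Product at 88.9% available Cl: 2152 / 0.889 = 2421 g.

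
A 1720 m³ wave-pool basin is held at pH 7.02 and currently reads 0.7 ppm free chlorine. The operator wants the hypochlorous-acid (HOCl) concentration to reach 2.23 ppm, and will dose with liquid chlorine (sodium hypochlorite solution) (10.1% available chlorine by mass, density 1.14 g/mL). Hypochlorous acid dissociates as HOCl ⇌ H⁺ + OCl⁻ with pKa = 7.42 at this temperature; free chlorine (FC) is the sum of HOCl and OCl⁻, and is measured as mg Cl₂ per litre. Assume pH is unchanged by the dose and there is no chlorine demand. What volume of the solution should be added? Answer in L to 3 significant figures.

36.1 L

Volume: 1720 m³ = 1,720,000 L.
[OCl⁻]/[HOCl] = 10^(pH − pKa) = 10^(7.02 − 7.42) = 0.3981; fraction as HOCl = 1/(1 + 0.3981) = 0.7153.
Free chlorine required for 2.23 ppm HOCl: 2.23 / 0.7153 = 3.118 ppm.
FC to add: 3.118 − 0.7 = 2.418 mg/L as Cl₂.
Cl₂ equivalent: 2.418 mg/L × 1,720,000 L = 4159 g.
Product at 10.1% available Cl: 4159 / 0.101 = 41,170 g.
Volume: 41,170 g ÷ 1.14 g/mL = 36,120 mL.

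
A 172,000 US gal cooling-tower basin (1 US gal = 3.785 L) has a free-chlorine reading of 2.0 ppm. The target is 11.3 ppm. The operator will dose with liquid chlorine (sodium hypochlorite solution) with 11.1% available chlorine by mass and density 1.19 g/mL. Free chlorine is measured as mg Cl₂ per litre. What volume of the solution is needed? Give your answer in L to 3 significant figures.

Volume: 172,000 US gal × 3.785 L/gal = 651,020 L.
Chlorine deficit: 11.3 − 2.0 = 9.3 ppm = 9.3 mg/L as Cl₂.
Cl₂ equivalent needed: 9.3 mg/L × 651,020 L = 6,054,000 mg = 6054 g.
Product at 11.1% available chlorine: 6054 / 0.111 = 54,540 g.
Volume at density 1.19 g/mL: 54,540 g ÷ 1.19 g/mL = 45,840 mL.

45.8 L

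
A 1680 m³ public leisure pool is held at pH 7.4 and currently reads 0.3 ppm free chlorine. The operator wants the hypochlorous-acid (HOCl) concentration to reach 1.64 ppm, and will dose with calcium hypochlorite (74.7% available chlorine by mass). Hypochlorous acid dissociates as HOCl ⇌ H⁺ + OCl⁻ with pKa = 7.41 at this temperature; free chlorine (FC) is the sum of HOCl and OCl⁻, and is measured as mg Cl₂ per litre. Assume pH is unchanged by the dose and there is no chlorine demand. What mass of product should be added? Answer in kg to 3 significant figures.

Volume: 1680 m³ = 1,680,000 L.
[OCl⁻]/[HOCl] = 10^(pH − pKa) = 10^(7.4 − 7.41) = 0.9772; fraction as HOCl = 1/(1 + 0.9772) = 0.5058.
Free chlorine required for 1.64 ppm HOCl: 1.64 / 0.5058 = 3.243 ppm.
FC to add: 3.243 − 0.3 = 2.943 mg/L as Cl₂.
Cl₂ equivalent: 2.943 mg/L × 1,680,000 L = 4944 g.
Product at 74.7% available Cl: 4944 / 0.747 = 6618 g.

6.62 kg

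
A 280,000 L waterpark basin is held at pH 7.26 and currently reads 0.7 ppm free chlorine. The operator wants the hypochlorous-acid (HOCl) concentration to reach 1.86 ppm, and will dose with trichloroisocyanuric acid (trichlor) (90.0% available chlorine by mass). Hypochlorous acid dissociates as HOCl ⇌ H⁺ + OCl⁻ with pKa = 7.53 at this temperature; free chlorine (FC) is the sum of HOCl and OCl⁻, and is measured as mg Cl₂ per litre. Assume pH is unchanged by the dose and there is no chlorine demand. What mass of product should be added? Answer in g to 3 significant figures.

[OCl⁻]/[HOCl] = 10^(pH − pKa) = 10^(7.26 − 7.53) = 0.537; fraction as HOCl = 1/(1 + 0.537) = 0.6506.
Free chlorine required for 1.86 ppm HOCl: 1.86 / 0.6506 = 2.859 ppm.
FC to add: 2.859 − 0.7 = 2.159 mg/L as Cl₂.
Cl₂ equivalent: 2.159 mg/L × 280,000 L = 604.5 g.
Product at 90.0% available Cl: 604.5 / 0.9 = 671.7 g.

672 g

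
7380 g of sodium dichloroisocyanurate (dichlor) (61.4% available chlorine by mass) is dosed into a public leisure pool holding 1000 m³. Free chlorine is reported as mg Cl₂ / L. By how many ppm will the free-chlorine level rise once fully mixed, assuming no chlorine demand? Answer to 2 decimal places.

Volume: 1000 m³ = 1,000,000 L.
Available chlorine delivered: 7380 g × 0.614 = 4531 g as Cl₂.
Concentration rise: 4531 g / 1,000,000 L = 4.531 mg/L = 4.53 ppm.

4.53 ppm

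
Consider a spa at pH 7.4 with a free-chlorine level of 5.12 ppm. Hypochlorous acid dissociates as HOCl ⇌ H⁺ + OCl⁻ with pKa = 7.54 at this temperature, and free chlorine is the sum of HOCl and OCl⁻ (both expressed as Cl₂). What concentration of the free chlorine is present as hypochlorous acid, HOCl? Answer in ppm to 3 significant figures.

[OCl⁻]/[HOCl] = 10^(pH − pKa) = 10^(7.4 − 7.54) = 10^-0.14 = 0.7244.
Fraction as HOCl = 1 / (1 + 0.7244) = 0.5799.
HOCl = 0.5799 × 5.12 ppm = 2.969 ppm.

2.97 ppm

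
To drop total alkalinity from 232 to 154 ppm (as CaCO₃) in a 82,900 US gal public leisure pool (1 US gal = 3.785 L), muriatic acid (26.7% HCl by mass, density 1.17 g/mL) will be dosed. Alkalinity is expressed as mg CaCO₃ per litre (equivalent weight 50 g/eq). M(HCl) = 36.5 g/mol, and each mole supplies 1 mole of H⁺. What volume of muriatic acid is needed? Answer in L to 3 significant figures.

57.2 L

Volume: 82,900 US gal × 3.785 L/gal = 313,776 L.
Alkalinity to neutralize: (232 − 154) = 78 mg/L as CaCO₃ × 313,776 L = 24,470 g as CaCO₃.
Equivalents of H⁺ required: 24,470 ÷ 50 g/eq = 489.5 eq = 489.5 mol HCl.
Mass of HCl: 489.5 × 36.5 = 17,870 g.
Mass of 26.7% solution: 17,870 / 0.267 = 66,920 g.
Volume: 66,920 g ÷ 1.17 g/mL = 57,190 mL.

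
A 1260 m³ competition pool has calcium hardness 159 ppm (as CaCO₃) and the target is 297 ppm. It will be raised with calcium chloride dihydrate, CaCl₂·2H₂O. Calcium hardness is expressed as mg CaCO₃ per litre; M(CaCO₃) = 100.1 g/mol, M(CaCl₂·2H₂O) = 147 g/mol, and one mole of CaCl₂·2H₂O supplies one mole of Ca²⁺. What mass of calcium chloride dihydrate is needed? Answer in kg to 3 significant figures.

Volume: 1260 m³ = 1,260,000 L.
Hardness to add: (297 − 159) = 138 mg/L as CaCO₃ × 1,260,000 L = 173,900 g as CaCO₃.
Moles of Ca²⁺ (1 mol Ca²⁺ ≡ 1 mol CaCO₃): 173,900 / 100.1 g/mol = 1737 mol.
Mass of CaCl₂·2H₂O: 1737 × 147 = 255,300 g.

255 kg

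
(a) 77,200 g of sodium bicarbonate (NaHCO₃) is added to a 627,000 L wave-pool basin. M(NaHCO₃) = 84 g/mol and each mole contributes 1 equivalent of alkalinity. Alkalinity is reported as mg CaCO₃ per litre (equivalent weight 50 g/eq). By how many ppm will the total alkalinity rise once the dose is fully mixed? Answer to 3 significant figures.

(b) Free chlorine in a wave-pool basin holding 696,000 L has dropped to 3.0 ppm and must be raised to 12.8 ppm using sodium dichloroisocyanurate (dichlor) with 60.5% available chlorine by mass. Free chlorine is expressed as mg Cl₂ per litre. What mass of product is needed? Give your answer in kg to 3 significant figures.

(a) 73.3 ppm; (b) 11.3 kg

(a) Moles of NaHCO₃: 77,200 g ÷ 84 g/mol = 919 mol → 919 eq of alkalinity.
(a) As CaCO₃: 919 eq × 50 g/eq = 45,950 g.
(a) Rise: 45,950 g / 627,000 L × 1000 = 73.29 mg/L.

(b) Chlorine deficit: 12.8 − 3.0 = 9.8 ppm = 9.8 mg/L as Cl₂.
(b) Cl₂ equivalent needed: 9.8 mg/L × 696,000 L = 6,821,000 mg = 6821 g.
(b) Product at 60.5% available chlorine: 6821 / 0.605 = 11,270 g.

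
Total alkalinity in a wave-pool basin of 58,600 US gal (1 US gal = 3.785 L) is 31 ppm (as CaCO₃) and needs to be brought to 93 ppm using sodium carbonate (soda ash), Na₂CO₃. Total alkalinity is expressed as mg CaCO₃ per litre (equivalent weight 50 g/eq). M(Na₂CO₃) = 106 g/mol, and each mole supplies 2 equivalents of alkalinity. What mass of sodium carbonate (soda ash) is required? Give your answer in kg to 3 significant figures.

14.6 kg

Volume: 58,600 US gal × 3.785 L/gal = 221,801 L.
Alkalinity to add: (93 − 31) = 62 mg/L as CaCO₃ × 221,801 L = 13,750 g as CaCO₃.
Equivalents: 13,750 g ÷ 50 g/eq = 275 eq.
Each mole of Na₂CO₃ supplies 2 eq, so 275 / 2 = 137.5 mol.
Mass: 137.5 mol × 106 g/mol = 14,580 g.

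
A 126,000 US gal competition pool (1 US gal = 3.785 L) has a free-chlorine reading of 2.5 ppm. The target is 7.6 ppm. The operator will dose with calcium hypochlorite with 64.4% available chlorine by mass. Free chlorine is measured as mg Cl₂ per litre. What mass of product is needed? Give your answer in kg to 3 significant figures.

3.78 kg

Volume: 126,000 US gal × 3.785 L/gal = 476,910 L.
Chlorine deficit: 7.6 − 2.5 = 5.1 ppm = 5.1 mg/L as Cl₂.
Cl₂ equivalent needed: 5.1 mg/L × 476,910 L = 2,432,000 mg = 2432 g.
Product at 64.4% available chlorine: 2432 / 0.644 = 3777 g.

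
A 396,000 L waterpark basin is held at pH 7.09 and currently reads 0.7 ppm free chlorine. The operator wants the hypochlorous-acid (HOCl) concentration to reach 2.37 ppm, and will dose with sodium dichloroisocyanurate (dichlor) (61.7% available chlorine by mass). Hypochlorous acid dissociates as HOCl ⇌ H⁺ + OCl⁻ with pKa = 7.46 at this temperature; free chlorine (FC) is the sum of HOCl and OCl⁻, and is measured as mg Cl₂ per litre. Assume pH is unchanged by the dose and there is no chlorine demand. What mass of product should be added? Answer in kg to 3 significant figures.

1.72 kg

[OCl⁻]/[HOCl] = 10^(pH − pKa) = 10^(7.09 − 7.46) = 0.4266; fraction as HOCl = 1/(1 + 0.4266) = 0.701.
Free chlorine required for 2.37 ppm HOCl: 2.37 / 0.701 = 3.381 ppm.
FC to add: 3.381 − 0.7 = 2.681 mg/L as Cl₂.
Cl₂ equivalent: 2.681 mg/L × 396,000 L = 1062 g.
Product at 61.7% available Cl: 1062 / 0.617 = 1721 g.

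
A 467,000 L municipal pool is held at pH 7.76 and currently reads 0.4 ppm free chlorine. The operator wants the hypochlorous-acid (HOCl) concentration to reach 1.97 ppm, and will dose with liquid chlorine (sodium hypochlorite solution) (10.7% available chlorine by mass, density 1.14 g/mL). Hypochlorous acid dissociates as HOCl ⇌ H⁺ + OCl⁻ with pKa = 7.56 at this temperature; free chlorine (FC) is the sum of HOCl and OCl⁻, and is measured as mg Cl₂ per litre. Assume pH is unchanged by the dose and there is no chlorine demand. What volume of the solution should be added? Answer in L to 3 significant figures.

18.0 L

[OCl⁻]/[HOCl] = 10^(pH − pKa) = 10^(7.76 − 7.56) = 1.585; fraction as HOCl = 1/(1 + 1.585) = 0.3869.
Free chlorine required for 1.97 ppm HOCl: 1.97 / 0.3869 = 5.092 ppm.
FC to add: 5.092 − 0.4 = 4.692 mg/L as Cl₂.
Cl₂ equivalent: 4.692 mg/L × 467,000 L = 2191 g.
Product at 10.7% available Cl: 2191 / 0.107 = 20,480 g.
Volume: 20,480 g ÷ 1.14 g/mL = 17,960 mL.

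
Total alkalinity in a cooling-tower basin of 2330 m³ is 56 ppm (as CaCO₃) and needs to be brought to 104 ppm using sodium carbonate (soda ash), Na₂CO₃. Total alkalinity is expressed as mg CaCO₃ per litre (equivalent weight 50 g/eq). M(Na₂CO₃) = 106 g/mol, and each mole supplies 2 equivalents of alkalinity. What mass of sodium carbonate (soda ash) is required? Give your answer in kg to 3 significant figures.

119 kg

Volume: 2330 m³ = 2,330,000 L.
Alkalinity to add: (104 − 56) = 48 mg/L as CaCO₃ × 2,330,000 L = 111,800 g as CaCO₃.
Equivalents: 111,800 g ÷ 50 g/eq = 2237 eq.
Each mole of Na₂CO₃ supplies 2 eq, so 2237 / 2 = 1118 mol.
Mass: 1118 mol × 106 g/mol = 118,600 g.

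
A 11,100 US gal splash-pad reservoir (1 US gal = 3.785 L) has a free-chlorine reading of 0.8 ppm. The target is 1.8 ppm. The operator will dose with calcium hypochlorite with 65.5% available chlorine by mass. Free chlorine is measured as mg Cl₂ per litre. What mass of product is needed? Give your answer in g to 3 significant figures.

64.1 g

Volume: 11,100 US gal × 3.785 L/gal = 42,014 L.
Chlorine deficit: 1.8 − 0.8 = 1 ppm = 1 mg/L as Cl₂.
Cl₂ equivalent needed: 1 mg/L × 42,014 L = 42,010 mg = 42.01 g.
Product at 65.5% available chlorine: 42.01 / 0.655 = 64.14 g.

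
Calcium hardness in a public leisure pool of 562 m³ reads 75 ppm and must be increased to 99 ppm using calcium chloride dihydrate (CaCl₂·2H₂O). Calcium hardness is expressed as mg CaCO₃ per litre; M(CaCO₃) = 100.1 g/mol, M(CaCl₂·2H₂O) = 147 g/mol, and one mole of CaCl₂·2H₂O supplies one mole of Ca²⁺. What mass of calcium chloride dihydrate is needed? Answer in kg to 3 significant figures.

19.8 kg

Volume: 562 m³ = 562,000 L.
Hardness to add: (99 − 75) = 24 mg/L as CaCO₃ × 562,000 L = 13,490 g as CaCO₃.
Moles of Ca²⁺ (1 mol Ca²⁺ ≡ 1 mol CaCO₃): 13,490 / 100.1 g/mol = 134.7 mol.
Mass of CaCl₂·2H₂O: 134.7 × 147 = 19,810 g.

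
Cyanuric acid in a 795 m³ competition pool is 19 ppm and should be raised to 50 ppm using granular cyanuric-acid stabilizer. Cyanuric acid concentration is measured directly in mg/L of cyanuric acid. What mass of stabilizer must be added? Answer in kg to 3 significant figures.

Volume: 795 m³ = 795,000 L.
CYA to add: (50 − 19) = 31 mg/L × 795,000 L = 24,640 g cyanuric acid.

24.6 kg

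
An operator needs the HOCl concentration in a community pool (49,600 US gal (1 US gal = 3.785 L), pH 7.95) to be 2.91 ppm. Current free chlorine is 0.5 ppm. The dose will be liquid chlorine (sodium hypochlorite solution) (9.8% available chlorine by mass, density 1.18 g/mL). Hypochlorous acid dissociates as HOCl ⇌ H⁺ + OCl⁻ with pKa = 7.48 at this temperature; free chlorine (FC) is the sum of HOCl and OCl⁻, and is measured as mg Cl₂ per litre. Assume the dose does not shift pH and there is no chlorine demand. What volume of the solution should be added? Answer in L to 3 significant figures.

17.9 L

Volume: 49,600 US gal × 3.785 L/gal = 187,736 L.
[OCl⁻]/[HOCl] = 10^(pH − pKa) = 10^(7.95 − 7.48) = 2.951; fraction as HOCl = 1/(1 + 2.951) = 0.2531.
Free chlorine required for 2.91 ppm HOCl: 2.91 / 0.2531 = 11.5 ppm.
FC to add: 11.5 − 0.5 = 11 mg/L as Cl₂.
Cl₂ equivalent: 11 mg/L × 187,736 L = 2065 g.
Product at 9.8% available Cl: 2065 / 0.098 = 21,070 g.
Volume: 21,070 g ÷ 1.18 g/mL = 17,850 mL.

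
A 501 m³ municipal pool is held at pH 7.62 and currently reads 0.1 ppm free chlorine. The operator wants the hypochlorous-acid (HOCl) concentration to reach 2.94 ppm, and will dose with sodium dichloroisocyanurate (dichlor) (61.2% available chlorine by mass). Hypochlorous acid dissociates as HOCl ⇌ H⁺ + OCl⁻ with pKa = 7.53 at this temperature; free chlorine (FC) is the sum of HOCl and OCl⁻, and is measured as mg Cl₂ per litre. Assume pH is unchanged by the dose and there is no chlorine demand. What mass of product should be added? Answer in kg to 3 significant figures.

Volume: 501 m³ = 501,000 L.
[OCl⁻]/[HOCl] = 10^(pH − pKa) = 10^(7.62 − 7.53) = 1.23; fraction as HOCl = 1/(1 + 1.23) = 0.4484.
Free chlorine required for 2.94 ppm HOCl: 2.94 / 0.4484 = 6.557 ppm.
FC to add: 6.557 − 0.1 = 6.457 mg/L as Cl₂.
Cl₂ equivalent: 6.457 mg/L × 501,000 L = 3235 g.
Product at 61.2% available Cl: 3235 / 0.612 = 5286 g.

5.29 kg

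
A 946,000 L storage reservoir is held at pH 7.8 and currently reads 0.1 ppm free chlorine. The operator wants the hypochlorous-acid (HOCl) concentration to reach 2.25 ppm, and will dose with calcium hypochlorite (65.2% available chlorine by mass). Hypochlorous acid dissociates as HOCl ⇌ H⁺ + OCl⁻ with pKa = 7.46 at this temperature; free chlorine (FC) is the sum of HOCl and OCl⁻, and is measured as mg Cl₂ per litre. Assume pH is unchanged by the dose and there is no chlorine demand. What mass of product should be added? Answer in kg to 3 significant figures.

[OCl⁻]/[HOCl] = 10^(pH − pKa) = 10^(7.8 − 7.46) = 2.188; fraction as HOCl = 1/(1 + 2.188) = 0.3137.
Free chlorine required for 2.25 ppm HOCl: 2.25 / 0.3137 = 7.172 ppm.
FC to add: 7.172 − 0.1 = 7.072 mg/L as Cl₂.
Cl₂ equivalent: 7.072 mg/L × 946,000 L = 6691 g.
Product at 65.2% available Cl: 6691 / 0.652 = 10,260 g.

10.3 kg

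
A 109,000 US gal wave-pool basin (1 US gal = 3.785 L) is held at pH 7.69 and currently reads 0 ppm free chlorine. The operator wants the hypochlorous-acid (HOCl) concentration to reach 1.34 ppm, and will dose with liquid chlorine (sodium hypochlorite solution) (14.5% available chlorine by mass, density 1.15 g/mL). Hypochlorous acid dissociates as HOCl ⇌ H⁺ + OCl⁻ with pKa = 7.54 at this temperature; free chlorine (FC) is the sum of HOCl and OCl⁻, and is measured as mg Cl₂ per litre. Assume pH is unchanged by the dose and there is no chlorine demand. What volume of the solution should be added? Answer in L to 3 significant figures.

8.00 L

Volume: 109,000 US gal × 3.785 L/gal = 412,565 L.
[OCl⁻]/[HOCl] = 10^(pH − pKa) = 10^(7.69 − 7.54) = 1.413; fraction as HOCl = 1/(1 + 1.413) = 0.4145.
Free chlorine required for 1.34 ppm HOCl: 1.34 / 0.4145 = 3.233 ppm.
FC to add: 3.233 − 0 = 3.233 mg/L as Cl₂.
Cl₂ equivalent: 3.233 mg/L × 412,565 L = 1334 g.
Product at 14.5% available Cl: 1334 / 0.145 = 9198 g.
Volume: 9198 g ÷ 1.15 g/mL = 7998 mL.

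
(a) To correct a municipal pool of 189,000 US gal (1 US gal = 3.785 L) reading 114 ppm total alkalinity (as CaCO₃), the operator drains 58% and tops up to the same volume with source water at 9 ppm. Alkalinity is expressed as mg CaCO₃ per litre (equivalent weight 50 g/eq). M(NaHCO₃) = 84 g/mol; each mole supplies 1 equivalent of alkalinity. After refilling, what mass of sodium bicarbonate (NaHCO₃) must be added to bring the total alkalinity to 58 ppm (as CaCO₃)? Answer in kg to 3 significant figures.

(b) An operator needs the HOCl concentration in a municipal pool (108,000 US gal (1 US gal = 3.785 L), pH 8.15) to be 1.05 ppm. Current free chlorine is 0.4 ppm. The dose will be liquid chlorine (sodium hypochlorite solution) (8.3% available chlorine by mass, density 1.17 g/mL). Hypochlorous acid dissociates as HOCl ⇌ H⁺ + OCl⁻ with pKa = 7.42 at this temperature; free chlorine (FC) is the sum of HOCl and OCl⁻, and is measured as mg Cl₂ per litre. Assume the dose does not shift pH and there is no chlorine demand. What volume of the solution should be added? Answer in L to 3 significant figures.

(a) 5.89 kg; (b) 26.5 L

(a) Volume: 189,000 US gal × 3.785 L/gal = 715,365 L.
(a) After draining 58% and refilling: 114 × 0.42 + 9 × 0.58 = 53.1 ppm.
(a) Deficit to target: 58 − 53.1 = 4.9 mg/L.
(a) As CaCO₃: 4.9 mg/L × 715,365 L = 3505 g; ÷ 50 g/eq ÷ 1 = 70.11 mol NaHCO₃.
(a) Mass: 70.11 × 84 = 5889 g.

(b) Volume: 108,000 US gal × 3.785 L/gal = 408,780 L.
(b) [OCl⁻]/[HOCl] = 10^(pH − pKa) = 10^(8.15 − 7.42) = 5.37; fraction as HOCl = 1/(1 + 5.37) = 0.157.
(b) Free chlorine required for 1.05 ppm HOCl: 1.05 / 0.157 = 6.689 ppm.
(b) FC to add: 6.689 − 0.4 = 6.289 mg/L as Cl₂.
(b) Cl₂ equivalent: 6.289 mg/L × 408,780 L = 2571 g.
(b) Product at 8.3% available Cl: 2571 / 0.083 = 30,970 g.
(b) Volume: 30,970 g ÷ 1.17 g/mL = 26,470 mL.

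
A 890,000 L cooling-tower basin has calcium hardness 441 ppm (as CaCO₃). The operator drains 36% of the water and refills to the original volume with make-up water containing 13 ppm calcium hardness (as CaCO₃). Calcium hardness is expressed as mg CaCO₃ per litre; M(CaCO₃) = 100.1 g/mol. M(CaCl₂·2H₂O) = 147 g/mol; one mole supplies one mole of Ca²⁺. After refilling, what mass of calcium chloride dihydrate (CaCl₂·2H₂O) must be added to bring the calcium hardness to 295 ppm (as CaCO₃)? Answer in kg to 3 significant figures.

After draining 36% and refilling: 441 × 0.64 + 13 × 0.36 = 286.92 ppm.
Deficit to target: 295 − 286.92 = 8.08 mg/L.
As CaCO₃: 8.08 mg/L × 890,000 L = 7191 g; ÷ 100.1 = 71.84 mol Ca²⁺.
Mass: 71.84 × 147 = 10,560 g.

10.6 kg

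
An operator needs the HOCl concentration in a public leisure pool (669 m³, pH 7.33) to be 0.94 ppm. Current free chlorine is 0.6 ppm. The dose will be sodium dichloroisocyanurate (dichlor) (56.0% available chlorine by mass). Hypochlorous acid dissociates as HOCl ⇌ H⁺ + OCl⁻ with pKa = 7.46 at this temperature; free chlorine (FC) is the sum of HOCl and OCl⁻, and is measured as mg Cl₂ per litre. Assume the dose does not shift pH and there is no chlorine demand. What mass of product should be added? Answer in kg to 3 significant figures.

Volume: 669 m³ = 669,000 L.
[OCl⁻]/[HOCl] = 10^(pH − pKa) = 10^(7.33 − 7.46) = 0.7413; fraction as HOCl = 1/(1 + 0.7413) = 0.5743.
Free chlorine required for 0.94 ppm HOCl: 0.94 / 0.5743 = 1.637 ppm.
FC to add: 1.637 − 0.6 = 1.037 mg/L as Cl₂.
Cl₂ equivalent: 1.037 mg/L × 669,000 L = 693.6 g.
Product at 56.0% available Cl: 693.6 / 0.56 = 1239 g.

1.24 kg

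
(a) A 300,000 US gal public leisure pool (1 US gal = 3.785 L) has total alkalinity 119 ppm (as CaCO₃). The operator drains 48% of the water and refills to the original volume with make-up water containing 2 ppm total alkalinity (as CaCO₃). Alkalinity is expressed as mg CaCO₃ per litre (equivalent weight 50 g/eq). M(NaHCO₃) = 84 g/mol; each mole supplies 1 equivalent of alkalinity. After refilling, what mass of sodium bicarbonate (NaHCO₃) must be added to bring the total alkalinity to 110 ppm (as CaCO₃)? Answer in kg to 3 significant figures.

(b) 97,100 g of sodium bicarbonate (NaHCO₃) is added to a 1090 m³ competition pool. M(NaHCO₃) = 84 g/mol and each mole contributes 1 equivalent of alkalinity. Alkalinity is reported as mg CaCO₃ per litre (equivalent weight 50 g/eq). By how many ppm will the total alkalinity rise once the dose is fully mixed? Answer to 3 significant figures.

(a) 90.0 kg; (b) 53.0 ppm

(a) Volume: 300,000 US gal × 3.785 L/gal = 1,135,500 L.
(a) After draining 48% and refilling: 119 × 0.52 + 2 × 0.48 = 62.84 ppm.
(a) Deficit to target: 110 − 62.84 = 47.16 mg/L.
(a) As CaCO₃: 47.16 mg/L × 1,135,500 L = 53,550 g; ÷ 50 g/eq ÷ 1 = 1071 mol NaHCO₃.
(a) Mass: 1071 × 84 = 89,960 g.

(b) Volume: 1090 m³ = 1,090,000 L.
(b) Moles of NaHCO₃: 97,100 g ÷ 84 g/mol = 1156 mol → 1156 eq of alkalinity.
(b) As CaCO₃: 1156 eq × 50 g/eq = 57,800 g.
(b) Rise: 57,800 g / 1,090,000 L × 1000 = 53.03 mg/L.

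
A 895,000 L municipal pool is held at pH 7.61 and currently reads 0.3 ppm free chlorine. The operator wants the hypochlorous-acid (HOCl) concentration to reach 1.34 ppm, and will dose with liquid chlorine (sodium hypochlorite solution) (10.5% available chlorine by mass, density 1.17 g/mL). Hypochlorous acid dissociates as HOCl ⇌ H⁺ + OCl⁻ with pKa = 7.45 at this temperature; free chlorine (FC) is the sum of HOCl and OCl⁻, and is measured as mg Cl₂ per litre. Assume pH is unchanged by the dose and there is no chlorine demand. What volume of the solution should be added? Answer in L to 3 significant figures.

[OCl⁻]/[HOCl] = 10^(pH − pKa) = 10^(7.61 − 7.45) = 1.445; fraction as HOCl = 1/(1 + 1.445) = 0.4089.
Free chlorine required for 1.34 ppm HOCl: 1.34 / 0.4089 = 3.277 ppm.
FC to add: 3.277 − 0.3 = 2.977 mg/L as Cl₂.
Cl₂ equivalent: 2.977 mg/L × 895,000 L = 2664 g.
Product at 10.5% available Cl: 2664 / 0.105 = 25,370 g.
Volume: 25,370 g ÷ 1.17 g/mL = 21,690 mL.

21.7 L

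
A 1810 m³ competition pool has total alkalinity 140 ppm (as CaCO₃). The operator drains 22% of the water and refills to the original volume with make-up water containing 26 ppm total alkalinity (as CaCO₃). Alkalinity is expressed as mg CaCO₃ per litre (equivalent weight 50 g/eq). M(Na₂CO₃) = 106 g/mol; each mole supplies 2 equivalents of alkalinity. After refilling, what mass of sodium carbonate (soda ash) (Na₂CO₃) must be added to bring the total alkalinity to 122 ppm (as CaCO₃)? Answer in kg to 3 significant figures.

Volume: 1810 m³ = 1,810,000 L.
After draining 22% and refilling: 140 × 0.78 + 26 × 0.22 = 114.92 ppm.
Deficit to target: 122 − 114.92 = 7.08 mg/L.
As CaCO₃: 7.08 mg/L × 1,810,000 L = 12,810 g; ÷ 50 g/eq ÷ 2 = 128.1 mol Na₂CO₃.
Mass: 128.1 × 106 = 13,580 g.

13.6 kg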